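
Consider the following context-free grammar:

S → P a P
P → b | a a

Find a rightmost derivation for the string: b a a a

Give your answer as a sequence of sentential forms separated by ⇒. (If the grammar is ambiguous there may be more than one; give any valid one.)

S ⇒ P a P ⇒ P a a a ⇒ b a a a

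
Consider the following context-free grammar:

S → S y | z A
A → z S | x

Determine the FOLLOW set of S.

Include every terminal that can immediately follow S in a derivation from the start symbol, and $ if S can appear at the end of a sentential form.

We compute FOLLOW(S) using the standard algorithm.
FOLLOW(S) starts with {$}.
FIRST(A) = {x, z}
FIRST(S) = {z}
FOLLOW(A) = {$, y}
FOLLOW(S) = {$, y}
Therefore, FOLLOW(S) = {$, y}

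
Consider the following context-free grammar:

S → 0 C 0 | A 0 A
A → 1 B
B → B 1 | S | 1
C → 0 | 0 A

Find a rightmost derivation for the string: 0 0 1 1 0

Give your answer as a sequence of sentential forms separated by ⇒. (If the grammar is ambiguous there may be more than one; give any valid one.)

S ⇒ 0 C 0 ⇒ 0 0 A 0 ⇒ 0 0 1 B 0 ⇒ 0 0 1 1 0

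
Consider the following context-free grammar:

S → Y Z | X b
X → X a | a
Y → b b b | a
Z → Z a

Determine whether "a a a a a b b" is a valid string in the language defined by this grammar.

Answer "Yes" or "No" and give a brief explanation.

No - no valid derivation exists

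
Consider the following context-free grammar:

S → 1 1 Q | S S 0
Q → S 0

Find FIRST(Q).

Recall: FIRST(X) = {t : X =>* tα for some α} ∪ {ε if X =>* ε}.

We compute FIRST(Q) using the standard algorithm.
FIRST(Q) = {1}
FIRST(S) = {1}
Therefore, FIRST(Q) = {1}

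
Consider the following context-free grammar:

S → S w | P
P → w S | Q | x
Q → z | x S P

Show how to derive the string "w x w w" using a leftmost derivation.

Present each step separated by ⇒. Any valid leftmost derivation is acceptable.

S ⇒ P ⇒ w S ⇒ w S w ⇒ w S w w ⇒ w P w w ⇒ w x w w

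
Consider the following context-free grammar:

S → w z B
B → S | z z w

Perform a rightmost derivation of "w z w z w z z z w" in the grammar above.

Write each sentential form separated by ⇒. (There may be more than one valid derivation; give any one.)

S ⇒ w z B ⇒ w z S ⇒ w z w z B ⇒ w z w z S ⇒ w z w z w z B ⇒ w z w z w z z z w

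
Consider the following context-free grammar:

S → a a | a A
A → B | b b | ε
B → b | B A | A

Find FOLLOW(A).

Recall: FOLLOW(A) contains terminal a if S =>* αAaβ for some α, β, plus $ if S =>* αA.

We compute FOLLOW(A) using the standard algorithm.
FOLLOW(S) starts with {$}.
FIRST(A) = {b, ε}
FIRST(B) = {b, ε}
FIRST(S) = {a}
FOLLOW(A) = {$, b}
FOLLOW(B) = {$, b}
FOLLOW(S) = {$}
Therefore, FOLLOW(A) = {$, b}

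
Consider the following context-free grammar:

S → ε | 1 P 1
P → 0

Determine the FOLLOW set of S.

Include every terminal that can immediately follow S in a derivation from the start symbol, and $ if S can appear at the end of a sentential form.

We compute FOLLOW(S) using the standard algorithm.
FOLLOW(S) starts with {$}.
FIRST(P) = {0}
FIRST(S) = {1, ε}
FOLLOW(P) = {1}
FOLLOW(S) = {$}
Therefore, FOLLOW(S) = {$}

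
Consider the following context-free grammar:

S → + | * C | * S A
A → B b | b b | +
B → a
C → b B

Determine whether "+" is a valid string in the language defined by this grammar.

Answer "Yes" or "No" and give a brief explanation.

Yes - a valid derivation exists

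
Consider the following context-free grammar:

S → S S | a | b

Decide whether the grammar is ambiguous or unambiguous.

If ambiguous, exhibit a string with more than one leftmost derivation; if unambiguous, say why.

Ambiguous - the string 'a a a' has two distinct leftmost derivations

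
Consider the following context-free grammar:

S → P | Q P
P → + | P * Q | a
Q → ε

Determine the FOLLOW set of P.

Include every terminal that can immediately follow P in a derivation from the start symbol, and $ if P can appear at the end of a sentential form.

We compute FOLLOW(P) using the standard algorithm.
FOLLOW(S) starts with {$}.
FIRST(P) = {+, a}
FIRST(Q) = {ε}
FIRST(S) = {+, a}
FOLLOW(P) = {$, *}
FOLLOW(Q) = {$, *, +, a}
FOLLOW(S) = {$}
Therefore, FOLLOW(P) = {$, *}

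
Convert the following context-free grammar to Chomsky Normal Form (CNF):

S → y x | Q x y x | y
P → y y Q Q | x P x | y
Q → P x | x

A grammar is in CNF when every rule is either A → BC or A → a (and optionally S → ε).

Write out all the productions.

TY → y; TX → x; S → y; P → y; Q → x; S → TY TX; S → Q X0; X0 → TX X1; X1 → TY TX; P → TY X2; X2 → TY X3; X3 → Q Q; P → TX X4; X4 → P TX; Q → P TX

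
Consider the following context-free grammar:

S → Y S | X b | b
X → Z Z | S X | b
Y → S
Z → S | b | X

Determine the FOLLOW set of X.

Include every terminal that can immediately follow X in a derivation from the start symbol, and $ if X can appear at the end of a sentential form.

We compute FOLLOW(X) using the standard algorithm.
FOLLOW(S) starts with {$}.
FIRST(S) = {b}
FIRST(X) = {b}
FIRST(Y) = {b}
FIRST(Z) = {b}
FOLLOW(S) = {$, b}
FOLLOW(X) = {b}
FOLLOW(Y) = {b}
FOLLOW(Z) = {b}
Therefore, FOLLOW(X) = {b}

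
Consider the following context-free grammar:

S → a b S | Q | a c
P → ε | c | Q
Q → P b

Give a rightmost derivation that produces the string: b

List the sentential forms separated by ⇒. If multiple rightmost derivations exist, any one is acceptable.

S ⇒ Q ⇒ P b ⇒ b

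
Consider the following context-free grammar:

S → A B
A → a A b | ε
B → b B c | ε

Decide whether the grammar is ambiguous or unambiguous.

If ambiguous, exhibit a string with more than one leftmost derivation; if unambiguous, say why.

Unambiguous - every string in the language has a unique leftmost derivation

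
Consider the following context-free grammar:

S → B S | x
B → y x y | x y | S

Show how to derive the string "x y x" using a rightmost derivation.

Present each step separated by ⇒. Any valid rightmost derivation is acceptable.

S ⇒ B S ⇒ B x ⇒ x y x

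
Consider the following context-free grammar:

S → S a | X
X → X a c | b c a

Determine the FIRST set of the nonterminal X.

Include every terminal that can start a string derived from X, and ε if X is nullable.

We compute FIRST(X) using the standard algorithm.
FIRST(S) = {b}
FIRST(X) = {b}
Therefore, FIRST(X) = {b}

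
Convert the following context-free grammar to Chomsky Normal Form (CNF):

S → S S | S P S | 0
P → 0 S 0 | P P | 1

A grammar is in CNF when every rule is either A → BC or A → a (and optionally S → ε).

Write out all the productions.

S → 0; T0 → 0; P → 1; S → S S; S → S X0; X0 → P S; P → T0 X1; X1 → S T0; P → P P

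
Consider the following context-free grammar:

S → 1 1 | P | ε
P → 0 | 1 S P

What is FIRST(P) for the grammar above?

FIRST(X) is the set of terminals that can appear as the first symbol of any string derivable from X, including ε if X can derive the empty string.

We compute FIRST(P) using the standard algorithm.
FIRST(P) = {0, 1}
FIRST(S) = {0, 1, ε}
Therefore, FIRST(P) = {0, 1}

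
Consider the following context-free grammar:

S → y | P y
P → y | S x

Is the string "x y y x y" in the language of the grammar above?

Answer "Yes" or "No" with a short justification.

No - no valid derivation exists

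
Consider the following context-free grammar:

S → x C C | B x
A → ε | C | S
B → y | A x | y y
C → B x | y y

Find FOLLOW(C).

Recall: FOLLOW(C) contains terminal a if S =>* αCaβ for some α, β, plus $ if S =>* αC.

We compute FOLLOW(C) using the standard algorithm.
FOLLOW(S) starts with {$}.
FIRST(A) = {x, y, ε}
FIRST(B) = {x, y}
FIRST(C) = {x, y}
FIRST(S) = {x, y}
FOLLOW(A) = {x}
FOLLOW(B) = {x}
FOLLOW(C) = {$, x, y}
FOLLOW(S) = {$, x}
Therefore, FOLLOW(C) = {$, x, y}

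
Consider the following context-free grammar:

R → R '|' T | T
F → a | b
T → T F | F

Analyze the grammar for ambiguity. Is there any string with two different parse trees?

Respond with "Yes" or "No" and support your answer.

No - the grammar is unambiguous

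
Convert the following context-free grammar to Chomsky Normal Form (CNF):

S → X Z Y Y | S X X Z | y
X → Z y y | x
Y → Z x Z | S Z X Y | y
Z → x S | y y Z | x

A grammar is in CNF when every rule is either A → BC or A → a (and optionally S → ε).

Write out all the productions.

S → y; TY → y; X → x; TX → x; Y → y; Z → x; S → X X0; X0 → Z X1; X1 → Y Y; S → S X2; X2 → X X3; X3 → X Z; X → Z X4; X4 → TY TY; Y → Z X5; X5 → TX Z; Y → S X6; X6 → Z X7; X7 → X Y; Z → TX S; Z → TY X8; X8 → TY Z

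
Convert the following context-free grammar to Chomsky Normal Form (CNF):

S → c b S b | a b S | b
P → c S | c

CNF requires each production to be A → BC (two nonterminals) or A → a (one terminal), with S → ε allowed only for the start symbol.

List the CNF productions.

TC → c; TB → b; TA → a; S → b; P → c; S → TC X0; X0 → TB X1; X1 → S TB; S → TA X2; X2 → TB S; P → TC S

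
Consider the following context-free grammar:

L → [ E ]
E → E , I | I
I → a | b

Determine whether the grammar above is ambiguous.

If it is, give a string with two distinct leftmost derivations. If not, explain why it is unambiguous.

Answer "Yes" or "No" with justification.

No - the grammar is unambiguous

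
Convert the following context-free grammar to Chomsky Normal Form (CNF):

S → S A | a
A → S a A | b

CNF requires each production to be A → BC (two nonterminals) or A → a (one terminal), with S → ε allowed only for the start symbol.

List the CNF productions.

S → a; TA → a; A → b; S → S A; A → S X0; X0 → TA A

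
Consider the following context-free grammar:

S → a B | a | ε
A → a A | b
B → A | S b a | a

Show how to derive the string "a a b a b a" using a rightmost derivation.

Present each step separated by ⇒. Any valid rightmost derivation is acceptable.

S ⇒ a B ⇒ a S b a ⇒ a a B b a ⇒ a a S b a b a ⇒ a a b a b a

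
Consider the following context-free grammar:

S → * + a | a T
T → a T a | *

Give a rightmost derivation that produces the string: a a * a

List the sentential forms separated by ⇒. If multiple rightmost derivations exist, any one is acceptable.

S ⇒ a T ⇒ a a T a ⇒ a a * a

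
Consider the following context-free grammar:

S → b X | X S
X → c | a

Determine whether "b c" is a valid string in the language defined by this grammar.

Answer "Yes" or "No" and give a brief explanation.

Yes - a valid derivation exists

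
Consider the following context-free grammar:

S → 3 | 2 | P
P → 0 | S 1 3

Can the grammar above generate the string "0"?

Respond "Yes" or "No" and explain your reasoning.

Yes - a valid derivation exists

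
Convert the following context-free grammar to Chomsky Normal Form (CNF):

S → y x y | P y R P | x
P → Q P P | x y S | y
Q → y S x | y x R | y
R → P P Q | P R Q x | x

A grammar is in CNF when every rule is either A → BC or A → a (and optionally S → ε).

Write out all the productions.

TY → y; TX → x; S → x; P → y; Q → y; R → x; S → TY X0; X0 → TX TY; S → P X1; X1 → TY X2; X2 → R P; P → Q X3; X3 → P P; P → TX X4; X4 → TY S; Q → TY X5; X5 → S TX; Q → TY X6; X6 → TX R; R → P X7; X7 → P Q; R → P X8; X8 → R X9; X9 → Q TX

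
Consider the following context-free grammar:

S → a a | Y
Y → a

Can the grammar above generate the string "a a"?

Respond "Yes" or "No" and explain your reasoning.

Yes - a valid derivation exists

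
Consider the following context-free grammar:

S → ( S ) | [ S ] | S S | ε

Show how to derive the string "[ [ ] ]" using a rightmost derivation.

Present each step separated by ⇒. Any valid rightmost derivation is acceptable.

S ⇒ [ S ] ⇒ [ [ S ] ] ⇒ [ [ ] ]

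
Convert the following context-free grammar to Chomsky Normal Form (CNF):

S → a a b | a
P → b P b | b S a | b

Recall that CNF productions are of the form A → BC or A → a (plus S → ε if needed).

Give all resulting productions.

TA → a; TB → b; S → a; P → b; S → TA X0; X0 → TA TB; P → TB X1; X1 → P TB; P → TB X2; X2 → S TA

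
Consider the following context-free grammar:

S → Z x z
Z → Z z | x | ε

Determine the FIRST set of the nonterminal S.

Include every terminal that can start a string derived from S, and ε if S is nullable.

We compute FIRST(S) using the standard algorithm.
FIRST(S) = {x, z}
FIRST(Z) = {x, z, ε}
Therefore, FIRST(S) = {x, z}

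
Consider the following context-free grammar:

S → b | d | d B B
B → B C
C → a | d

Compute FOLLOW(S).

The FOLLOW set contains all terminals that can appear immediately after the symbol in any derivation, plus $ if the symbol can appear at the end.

We compute FOLLOW(S) using the standard algorithm.
FOLLOW(S) starts with {$}.
FIRST(B) = {}
FIRST(C) = {a, d}
FIRST(S) = {b, d}
FOLLOW(B) = {$, a, d}
FOLLOW(C) = {$, a, d}
FOLLOW(S) = {$}
Therefore, FOLLOW(S) = {$}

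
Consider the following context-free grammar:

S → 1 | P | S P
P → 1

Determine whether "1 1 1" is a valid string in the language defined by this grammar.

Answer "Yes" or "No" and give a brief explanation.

Yes - a valid derivation exists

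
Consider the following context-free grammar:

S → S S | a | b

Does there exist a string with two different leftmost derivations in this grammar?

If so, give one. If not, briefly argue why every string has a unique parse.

Yes - the string 'a a b a' has two distinct leftmost derivations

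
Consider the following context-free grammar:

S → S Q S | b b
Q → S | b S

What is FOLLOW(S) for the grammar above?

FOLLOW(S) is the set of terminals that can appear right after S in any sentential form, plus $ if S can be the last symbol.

We compute FOLLOW(S) using the standard algorithm.
FOLLOW(S) starts with {$}.
FIRST(Q) = {b}
FIRST(S) = {b}
FOLLOW(Q) = {b}
FOLLOW(S) = {$, b}
Therefore, FOLLOW(S) = {$, b}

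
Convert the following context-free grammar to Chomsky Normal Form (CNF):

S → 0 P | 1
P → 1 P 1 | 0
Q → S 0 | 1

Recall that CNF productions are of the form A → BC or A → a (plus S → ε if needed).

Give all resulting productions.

T0 → 0; S → 1; T1 → 1; P → 0; Q → 1; S → T0 P; P → T1 X0; X0 → P T1; Q → S T0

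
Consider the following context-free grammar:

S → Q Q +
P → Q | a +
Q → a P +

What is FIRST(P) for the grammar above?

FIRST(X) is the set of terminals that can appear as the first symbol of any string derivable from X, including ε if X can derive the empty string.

We compute FIRST(P) using the standard algorithm.
FIRST(P) = {a}
FIRST(Q) = {a}
FIRST(S) = {a}
Therefore, FIRST(P) = {a}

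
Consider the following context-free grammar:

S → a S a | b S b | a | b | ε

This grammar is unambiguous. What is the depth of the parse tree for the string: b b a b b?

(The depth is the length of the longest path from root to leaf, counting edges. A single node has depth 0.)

3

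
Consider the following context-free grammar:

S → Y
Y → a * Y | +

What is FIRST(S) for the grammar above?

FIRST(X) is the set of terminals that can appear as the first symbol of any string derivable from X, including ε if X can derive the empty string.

We compute FIRST(S) using the standard algorithm.
FIRST(S) = {+, a}
FIRST(Y) = {+, a}
Therefore, FIRST(S) = {+, a}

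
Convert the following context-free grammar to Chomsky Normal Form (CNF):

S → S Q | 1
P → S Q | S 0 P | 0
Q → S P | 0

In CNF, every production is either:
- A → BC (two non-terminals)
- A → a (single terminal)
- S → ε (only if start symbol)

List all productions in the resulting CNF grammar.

S → 1; T0 → 0; P → 0; Q → 0; S → S Q; P → S Q; P → S X0; X0 → T0 P; Q → S P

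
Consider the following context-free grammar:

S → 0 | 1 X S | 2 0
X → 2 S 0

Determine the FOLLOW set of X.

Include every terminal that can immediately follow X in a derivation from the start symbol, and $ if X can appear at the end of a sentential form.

We compute FOLLOW(X) using the standard algorithm.
FOLLOW(S) starts with {$}.
FIRST(S) = {0, 1, 2}
FIRST(X) = {2}
FOLLOW(S) = {$, 0}
FOLLOW(X) = {0, 1, 2}
Therefore, FOLLOW(X) = {0, 1, 2}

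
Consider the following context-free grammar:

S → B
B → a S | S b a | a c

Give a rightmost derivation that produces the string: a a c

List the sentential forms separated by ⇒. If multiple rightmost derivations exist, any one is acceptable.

S ⇒ B ⇒ a S ⇒ a B ⇒ a a c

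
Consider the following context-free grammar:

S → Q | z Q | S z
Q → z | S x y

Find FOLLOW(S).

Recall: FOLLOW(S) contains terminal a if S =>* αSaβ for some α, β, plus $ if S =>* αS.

We compute FOLLOW(S) using the standard algorithm.
FOLLOW(S) starts with {$}.
FIRST(Q) = {z}
FIRST(S) = {z}
FOLLOW(Q) = {$, x, z}
FOLLOW(S) = {$, x, z}
Therefore, FOLLOW(S) = {$, x, z}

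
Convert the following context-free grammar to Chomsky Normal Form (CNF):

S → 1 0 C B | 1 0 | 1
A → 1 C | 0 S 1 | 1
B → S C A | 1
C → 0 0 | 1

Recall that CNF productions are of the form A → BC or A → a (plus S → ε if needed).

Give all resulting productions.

T1 → 1; T0 → 0; S → 1; A → 1; B → 1; C → 1; S → T1 X0; X0 → T0 X1; X1 → C B; S → T1 T0; A → T1 C; A → T0 X2; X2 → S T1; B → S X3; X3 → C A; C → T0 T0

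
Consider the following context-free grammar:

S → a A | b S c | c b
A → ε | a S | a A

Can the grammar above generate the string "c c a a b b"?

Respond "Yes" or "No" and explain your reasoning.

No - no valid derivation exists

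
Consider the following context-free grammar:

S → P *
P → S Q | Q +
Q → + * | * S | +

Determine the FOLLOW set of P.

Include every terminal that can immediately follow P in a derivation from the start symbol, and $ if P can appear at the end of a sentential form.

We compute FOLLOW(P) using the standard algorithm.
FOLLOW(S) starts with {$}.
FIRST(P) = {*, +}
FIRST(Q) = {*, +}
FIRST(S) = {*, +}
FOLLOW(P) = {*}
FOLLOW(Q) = {*, +}
FOLLOW(S) = {$, *, +}
Therefore, FOLLOW(P) = {*}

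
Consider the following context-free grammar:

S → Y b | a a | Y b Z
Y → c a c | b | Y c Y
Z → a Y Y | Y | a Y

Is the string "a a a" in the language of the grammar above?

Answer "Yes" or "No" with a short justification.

No - no valid derivation exists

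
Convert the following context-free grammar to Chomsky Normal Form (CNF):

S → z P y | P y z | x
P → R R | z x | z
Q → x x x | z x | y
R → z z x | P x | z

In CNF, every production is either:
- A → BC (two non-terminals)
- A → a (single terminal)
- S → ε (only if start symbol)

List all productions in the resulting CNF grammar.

TZ → z; TY → y; S → x; TX → x; P → z; Q → y; R → z; S → TZ X0; X0 → P TY; S → P X1; X1 → TY TZ; P → R R; P → TZ TX; Q → TX X2; X2 → TX TX; Q → TZ TX; R → TZ X3; X3 → TZ TX; R → P TX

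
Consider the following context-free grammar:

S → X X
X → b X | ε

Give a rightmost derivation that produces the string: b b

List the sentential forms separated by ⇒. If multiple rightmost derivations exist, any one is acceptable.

S ⇒ X X ⇒ X b X ⇒ X b b X ⇒ X b b ⇒ b b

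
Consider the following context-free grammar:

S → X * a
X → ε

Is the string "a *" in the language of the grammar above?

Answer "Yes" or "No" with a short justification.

No - no valid derivation exists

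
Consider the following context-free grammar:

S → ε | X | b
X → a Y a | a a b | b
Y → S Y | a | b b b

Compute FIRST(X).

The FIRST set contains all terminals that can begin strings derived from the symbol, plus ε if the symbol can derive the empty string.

We compute FIRST(X) using the standard algorithm.
FIRST(S) = {a, b, ε}
FIRST(X) = {a, b}
FIRST(Y) = {a, b}
Therefore, FIRST(X) = {a, b}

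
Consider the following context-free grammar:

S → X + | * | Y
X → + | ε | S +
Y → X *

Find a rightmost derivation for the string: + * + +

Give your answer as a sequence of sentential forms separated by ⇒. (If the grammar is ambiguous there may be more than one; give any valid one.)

S ⇒ X + ⇒ S + + ⇒ Y + + ⇒ X * + + ⇒ + * + +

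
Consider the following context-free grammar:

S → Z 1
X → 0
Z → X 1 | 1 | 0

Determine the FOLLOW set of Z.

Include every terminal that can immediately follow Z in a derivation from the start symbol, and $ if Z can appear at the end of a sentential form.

We compute FOLLOW(Z) using the standard algorithm.
FOLLOW(S) starts with {$}.
FIRST(S) = {0, 1}
FIRST(X) = {0}
FIRST(Z) = {0, 1}
FOLLOW(S) = {$}
FOLLOW(X) = {1}
FOLLOW(Z) = {1}
Therefore, FOLLOW(Z) = {1}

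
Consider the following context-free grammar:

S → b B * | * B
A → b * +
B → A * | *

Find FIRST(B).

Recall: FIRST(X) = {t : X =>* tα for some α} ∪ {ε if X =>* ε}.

We compute FIRST(B) using the standard algorithm.
FIRST(A) = {b}
FIRST(B) = {*, b}
FIRST(S) = {*, b}
Therefore, FIRST(B) = {*, b}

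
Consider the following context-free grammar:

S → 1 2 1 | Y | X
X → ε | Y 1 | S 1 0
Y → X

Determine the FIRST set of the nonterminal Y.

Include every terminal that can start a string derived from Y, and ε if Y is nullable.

We compute FIRST(Y) using the standard algorithm.
FIRST(S) = {1, ε}
FIRST(X) = {1, ε}
FIRST(Y) = {1, ε}
Therefore, FIRST(Y) = {1, ε}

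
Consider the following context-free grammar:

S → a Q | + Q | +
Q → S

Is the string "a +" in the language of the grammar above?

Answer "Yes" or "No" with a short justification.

Yes - a valid derivation exists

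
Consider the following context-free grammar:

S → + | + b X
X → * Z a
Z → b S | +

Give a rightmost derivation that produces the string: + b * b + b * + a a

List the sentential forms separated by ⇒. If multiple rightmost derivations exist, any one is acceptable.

S ⇒ + b X ⇒ + b * Z a ⇒ + b * b S a ⇒ + b * b + b X a ⇒ + b * b + b * Z a a ⇒ + b * b + b * + a a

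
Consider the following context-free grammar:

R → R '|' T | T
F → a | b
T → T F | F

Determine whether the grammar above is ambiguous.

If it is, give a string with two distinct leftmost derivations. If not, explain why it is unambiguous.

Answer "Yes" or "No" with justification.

No - the grammar is unambiguous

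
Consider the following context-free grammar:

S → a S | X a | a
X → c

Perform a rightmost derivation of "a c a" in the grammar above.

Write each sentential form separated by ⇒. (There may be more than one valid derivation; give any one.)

S ⇒ a S ⇒ a X a ⇒ a c a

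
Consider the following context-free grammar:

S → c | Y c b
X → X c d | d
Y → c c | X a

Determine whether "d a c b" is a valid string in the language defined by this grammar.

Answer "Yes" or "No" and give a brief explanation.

Yes - a valid derivation exists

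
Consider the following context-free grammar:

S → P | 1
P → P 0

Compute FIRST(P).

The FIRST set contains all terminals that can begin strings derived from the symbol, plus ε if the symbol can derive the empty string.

We compute FIRST(P) using the standard algorithm.
FIRST(P) = {}
FIRST(S) = {1}
Therefore, FIRST(P) = {}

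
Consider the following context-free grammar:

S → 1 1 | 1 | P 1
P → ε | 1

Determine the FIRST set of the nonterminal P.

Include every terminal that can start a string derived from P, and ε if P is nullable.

We compute FIRST(P) using the standard algorithm.
FIRST(P) = {1, ε}
FIRST(S) = {1}
Therefore, FIRST(P) = {1, ε}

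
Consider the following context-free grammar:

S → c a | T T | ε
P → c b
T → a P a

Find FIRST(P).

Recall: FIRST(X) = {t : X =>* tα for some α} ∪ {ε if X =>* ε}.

We compute FIRST(P) using the standard algorithm.
FIRST(P) = {c}
FIRST(S) = {a, c, ε}
FIRST(T) = {a}
Therefore, FIRST(P) = {c}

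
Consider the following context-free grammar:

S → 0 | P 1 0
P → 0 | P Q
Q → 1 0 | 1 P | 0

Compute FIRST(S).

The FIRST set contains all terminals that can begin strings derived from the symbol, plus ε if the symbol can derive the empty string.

We compute FIRST(S) using the standard algorithm.
FIRST(P) = {0}
FIRST(Q) = {0, 1}
FIRST(S) = {0}
Therefore, FIRST(S) = {0}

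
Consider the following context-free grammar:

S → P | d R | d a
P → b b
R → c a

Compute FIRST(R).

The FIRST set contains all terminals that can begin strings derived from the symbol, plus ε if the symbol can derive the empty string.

We compute FIRST(R) using the standard algorithm.
FIRST(P) = {b}
FIRST(R) = {c}
FIRST(S) = {b, d}
Therefore, FIRST(R) = {c}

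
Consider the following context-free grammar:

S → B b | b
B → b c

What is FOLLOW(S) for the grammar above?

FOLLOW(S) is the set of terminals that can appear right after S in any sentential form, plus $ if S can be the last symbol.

We compute FOLLOW(S) using the standard algorithm.
FOLLOW(S) starts with {$}.
FIRST(B) = {b}
FIRST(S) = {b}
FOLLOW(B) = {b}
FOLLOW(S) = {$}
Therefore, FOLLOW(S) = {$}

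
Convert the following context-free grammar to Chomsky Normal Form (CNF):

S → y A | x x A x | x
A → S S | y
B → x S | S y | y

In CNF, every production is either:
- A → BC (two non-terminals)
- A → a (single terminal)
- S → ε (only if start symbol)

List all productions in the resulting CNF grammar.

TY → y; TX → x; S → x; A → y; B → y; S → TY A; S → TX X0; X0 → TX X1; X1 → A TX; A → S S; B → TX S; B → S TY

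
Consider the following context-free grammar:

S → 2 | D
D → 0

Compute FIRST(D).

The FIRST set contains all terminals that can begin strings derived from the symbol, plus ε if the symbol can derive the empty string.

We compute FIRST(D) using the standard algorithm.
FIRST(D) = {0}
FIRST(S) = {0, 2}
Therefore, FIRST(D) = {0}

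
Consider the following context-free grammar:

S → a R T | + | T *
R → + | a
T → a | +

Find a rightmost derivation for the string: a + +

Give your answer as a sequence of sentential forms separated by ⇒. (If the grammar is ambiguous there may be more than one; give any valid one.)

S ⇒ a R T ⇒ a R + ⇒ a + +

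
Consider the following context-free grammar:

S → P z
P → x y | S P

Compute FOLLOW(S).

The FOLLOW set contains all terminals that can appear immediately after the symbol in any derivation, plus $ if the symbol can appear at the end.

We compute FOLLOW(S) using the standard algorithm.
FOLLOW(S) starts with {$}.
FIRST(P) = {x}
FIRST(S) = {x}
FOLLOW(P) = {z}
FOLLOW(S) = {$, x}
Therefore, FOLLOW(S) = {$, x}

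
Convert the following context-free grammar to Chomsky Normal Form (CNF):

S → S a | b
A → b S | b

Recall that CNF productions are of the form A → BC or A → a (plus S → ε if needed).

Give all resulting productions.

TA → a; S → b; TB → b; A → b; S → S TA; A → TB S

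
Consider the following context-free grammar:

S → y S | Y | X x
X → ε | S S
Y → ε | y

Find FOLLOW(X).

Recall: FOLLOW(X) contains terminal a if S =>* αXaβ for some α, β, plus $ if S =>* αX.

We compute FOLLOW(X) using the standard algorithm.
FOLLOW(S) starts with {$}.
FIRST(S) = {x, y, ε}
FIRST(X) = {x, y, ε}
FIRST(Y) = {y, ε}
FOLLOW(S) = {$, x, y}
FOLLOW(X) = {x}
FOLLOW(Y) = {$, x, y}
Therefore, FOLLOW(X) = {x}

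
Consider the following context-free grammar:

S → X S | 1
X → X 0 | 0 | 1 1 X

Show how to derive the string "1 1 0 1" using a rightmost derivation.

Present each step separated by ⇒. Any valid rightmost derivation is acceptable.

S ⇒ X S ⇒ X 1 ⇒ 1 1 X 1 ⇒ 1 1 0 1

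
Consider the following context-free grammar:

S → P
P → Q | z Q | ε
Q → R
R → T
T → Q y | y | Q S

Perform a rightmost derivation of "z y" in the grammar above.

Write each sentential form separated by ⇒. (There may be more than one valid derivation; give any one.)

S ⇒ P ⇒ z Q ⇒ z R ⇒ z T ⇒ z y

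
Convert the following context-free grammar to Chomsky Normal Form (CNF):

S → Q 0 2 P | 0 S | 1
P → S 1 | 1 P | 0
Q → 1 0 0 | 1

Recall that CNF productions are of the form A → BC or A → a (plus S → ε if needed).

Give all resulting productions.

T0 → 0; T2 → 2; S → 1; T1 → 1; P → 0; Q → 1; S → Q X0; X0 → T0 X1; X1 → T2 P; S → T0 S; P → S T1; P → T1 P; Q → T1 X2; X2 → T0 T0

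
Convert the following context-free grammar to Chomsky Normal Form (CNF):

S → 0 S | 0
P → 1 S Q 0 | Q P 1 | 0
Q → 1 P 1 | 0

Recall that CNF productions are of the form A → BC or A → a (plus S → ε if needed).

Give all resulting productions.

T0 → 0; S → 0; T1 → 1; P → 0; Q → 0; S → T0 S; P → T1 X0; X0 → S X1; X1 → Q T0; P → Q X2; X2 → P T1; Q → T1 X3; X3 → P T1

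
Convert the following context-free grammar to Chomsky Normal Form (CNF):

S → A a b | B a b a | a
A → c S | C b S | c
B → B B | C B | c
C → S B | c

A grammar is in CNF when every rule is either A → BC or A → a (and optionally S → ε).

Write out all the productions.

TA → a; TB → b; S → a; TC → c; A → c; B → c; C → c; S → A X0; X0 → TA TB; S → B X1; X1 → TA X2; X2 → TB TA; A → TC S; A → C X3; X3 → TB S; B → B B; B → C B; C → S B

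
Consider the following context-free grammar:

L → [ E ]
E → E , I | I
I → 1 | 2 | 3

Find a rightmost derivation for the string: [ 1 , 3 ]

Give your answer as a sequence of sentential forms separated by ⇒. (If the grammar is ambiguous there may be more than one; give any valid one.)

L ⇒ [ E ] ⇒ [ E , I ] ⇒ [ E , 3 ] ⇒ [ I , 3 ] ⇒ [ 1 , 3 ]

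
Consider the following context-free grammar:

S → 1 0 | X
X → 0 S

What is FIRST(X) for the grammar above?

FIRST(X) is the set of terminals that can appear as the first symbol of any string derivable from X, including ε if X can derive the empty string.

We compute FIRST(X) using the standard algorithm.
FIRST(S) = {0, 1}
FIRST(X) = {0}
Therefore, FIRST(X) = {0}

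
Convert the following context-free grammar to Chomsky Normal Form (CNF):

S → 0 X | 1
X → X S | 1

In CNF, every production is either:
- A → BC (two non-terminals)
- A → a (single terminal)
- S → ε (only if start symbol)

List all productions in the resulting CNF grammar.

T0 → 0; S → 1; X → 1; S → T0 X; X → X S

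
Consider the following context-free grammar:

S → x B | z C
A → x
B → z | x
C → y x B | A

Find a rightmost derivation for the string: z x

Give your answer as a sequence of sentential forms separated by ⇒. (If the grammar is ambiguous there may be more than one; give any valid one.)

S ⇒ z C ⇒ z A ⇒ z x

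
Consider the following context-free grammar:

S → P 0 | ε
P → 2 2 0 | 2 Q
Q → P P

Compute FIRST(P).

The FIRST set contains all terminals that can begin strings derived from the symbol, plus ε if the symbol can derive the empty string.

We compute FIRST(P) using the standard algorithm.
FIRST(P) = {2}
FIRST(Q) = {2}
FIRST(S) = {2, ε}
Therefore, FIRST(P) = {2}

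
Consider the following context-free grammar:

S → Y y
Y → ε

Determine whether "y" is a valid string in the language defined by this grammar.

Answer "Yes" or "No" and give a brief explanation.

Yes - a valid derivation exists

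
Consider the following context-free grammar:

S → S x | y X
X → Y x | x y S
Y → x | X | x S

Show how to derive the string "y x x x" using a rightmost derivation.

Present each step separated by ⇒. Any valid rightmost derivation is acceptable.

S ⇒ S x ⇒ y X x ⇒ y Y x x ⇒ y x x x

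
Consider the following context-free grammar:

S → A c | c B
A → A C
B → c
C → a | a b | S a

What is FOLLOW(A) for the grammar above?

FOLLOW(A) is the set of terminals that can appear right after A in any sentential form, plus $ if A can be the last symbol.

We compute FOLLOW(A) using the standard algorithm.
FOLLOW(S) starts with {$}.
FIRST(A) = {}
FIRST(B) = {c}
FIRST(C) = {a, c}
FIRST(S) = {c}
FOLLOW(A) = {a, c}
FOLLOW(B) = {$, a}
FOLLOW(C) = {a, c}
FOLLOW(S) = {$, a}
Therefore, FOLLOW(A) = {a, c}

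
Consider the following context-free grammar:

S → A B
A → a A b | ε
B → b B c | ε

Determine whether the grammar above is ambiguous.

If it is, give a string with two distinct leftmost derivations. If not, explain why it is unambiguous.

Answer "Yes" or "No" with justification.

No - the grammar is unambiguous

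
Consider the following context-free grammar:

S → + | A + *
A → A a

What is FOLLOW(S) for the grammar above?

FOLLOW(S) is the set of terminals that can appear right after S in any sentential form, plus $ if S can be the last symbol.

We compute FOLLOW(S) using the standard algorithm.
FOLLOW(S) starts with {$}.
FIRST(A) = {}
FIRST(S) = {+}
FOLLOW(A) = {+, a}
FOLLOW(S) = {$}
Therefore, FOLLOW(S) = {$}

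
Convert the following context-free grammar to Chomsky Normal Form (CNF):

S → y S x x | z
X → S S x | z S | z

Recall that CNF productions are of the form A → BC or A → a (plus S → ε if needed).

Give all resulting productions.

TY → y; TX → x; S → z; TZ → z; X → z; S → TY X0; X0 → S X1; X1 → TX TX; X → S X2; X2 → S TX; X → TZ S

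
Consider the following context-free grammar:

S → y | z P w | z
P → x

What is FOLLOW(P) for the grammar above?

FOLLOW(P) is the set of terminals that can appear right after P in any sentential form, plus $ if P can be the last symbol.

We compute FOLLOW(P) using the standard algorithm.
FOLLOW(S) starts with {$}.
FIRST(P) = {x}
FIRST(S) = {y, z}
FOLLOW(P) = {w}
FOLLOW(S) = {$}
Therefore, FOLLOW(P) = {w}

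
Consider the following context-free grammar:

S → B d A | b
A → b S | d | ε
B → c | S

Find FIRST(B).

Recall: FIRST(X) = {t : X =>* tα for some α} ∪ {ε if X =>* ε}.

We compute FIRST(B) using the standard algorithm.
FIRST(A) = {b, d, ε}
FIRST(B) = {b, c}
FIRST(S) = {b, c}
Therefore, FIRST(B) = {b, c}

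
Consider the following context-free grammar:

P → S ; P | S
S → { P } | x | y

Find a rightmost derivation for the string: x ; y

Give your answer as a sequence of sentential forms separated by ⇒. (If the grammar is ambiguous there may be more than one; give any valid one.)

P ⇒ S ; P ⇒ S ; S ⇒ S ; y ⇒ x ; y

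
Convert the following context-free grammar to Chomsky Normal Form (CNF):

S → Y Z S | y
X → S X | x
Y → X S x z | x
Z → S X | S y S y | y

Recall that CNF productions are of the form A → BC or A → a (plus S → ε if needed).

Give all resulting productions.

S → y; X → x; TX → x; TZ → z; Y → x; TY → y; Z → y; S → Y X0; X0 → Z S; X → S X; Y → X X1; X1 → S X2; X2 → TX TZ; Z → S X; Z → S X3; X3 → TY X4; X4 → S TY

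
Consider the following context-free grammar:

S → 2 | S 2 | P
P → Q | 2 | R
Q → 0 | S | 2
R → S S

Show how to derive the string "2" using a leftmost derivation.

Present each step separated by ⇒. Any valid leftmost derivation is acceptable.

S ⇒ P ⇒ Q ⇒ 2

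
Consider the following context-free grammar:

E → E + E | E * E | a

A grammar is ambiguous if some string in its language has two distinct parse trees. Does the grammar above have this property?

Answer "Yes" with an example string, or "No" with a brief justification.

Yes - the string 'a * a + a + a * a' has two distinct parse trees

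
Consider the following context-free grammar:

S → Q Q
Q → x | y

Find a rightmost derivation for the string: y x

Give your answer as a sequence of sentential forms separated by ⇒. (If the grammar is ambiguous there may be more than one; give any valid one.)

S ⇒ Q Q ⇒ Q x ⇒ y x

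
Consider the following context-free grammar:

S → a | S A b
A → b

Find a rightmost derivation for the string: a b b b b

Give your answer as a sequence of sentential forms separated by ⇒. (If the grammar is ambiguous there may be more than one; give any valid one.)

S ⇒ S A b ⇒ S b b ⇒ S A b b b ⇒ S b b b b ⇒ a b b b b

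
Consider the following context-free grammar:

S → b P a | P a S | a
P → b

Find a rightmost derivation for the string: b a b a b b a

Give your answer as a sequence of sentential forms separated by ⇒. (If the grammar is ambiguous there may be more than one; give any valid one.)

S ⇒ P a S ⇒ P a P a S ⇒ P a P a b P a ⇒ P a P a b b a ⇒ P a b a b b a ⇒ b a b a b b a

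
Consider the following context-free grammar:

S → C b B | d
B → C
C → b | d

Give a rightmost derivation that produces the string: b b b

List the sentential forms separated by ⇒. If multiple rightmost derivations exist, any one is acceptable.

S ⇒ C b B ⇒ C b C ⇒ C b b ⇒ b b b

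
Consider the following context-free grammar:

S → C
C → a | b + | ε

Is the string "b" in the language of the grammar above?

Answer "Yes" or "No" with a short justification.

No - no valid derivation exists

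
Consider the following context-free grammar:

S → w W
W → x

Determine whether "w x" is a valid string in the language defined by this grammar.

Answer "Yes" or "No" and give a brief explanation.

Yes - a valid derivation exists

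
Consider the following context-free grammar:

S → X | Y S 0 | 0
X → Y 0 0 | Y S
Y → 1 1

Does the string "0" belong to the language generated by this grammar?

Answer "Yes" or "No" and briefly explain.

Yes - a valid derivation exists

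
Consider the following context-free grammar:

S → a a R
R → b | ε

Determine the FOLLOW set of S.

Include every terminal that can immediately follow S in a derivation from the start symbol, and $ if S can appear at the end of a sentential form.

We compute FOLLOW(S) using the standard algorithm.
FOLLOW(S) starts with {$}.
FIRST(R) = {b, ε}
FIRST(S) = {a}
FOLLOW(R) = {$}
FOLLOW(S) = {$}
Therefore, FOLLOW(S) = {$}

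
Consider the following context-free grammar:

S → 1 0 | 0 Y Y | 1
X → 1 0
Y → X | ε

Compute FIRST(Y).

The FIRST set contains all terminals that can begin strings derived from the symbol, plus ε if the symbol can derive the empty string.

We compute FIRST(Y) using the standard algorithm.
FIRST(S) = {0, 1}
FIRST(X) = {1}
FIRST(Y) = {1, ε}
Therefore, FIRST(Y) = {1, ε}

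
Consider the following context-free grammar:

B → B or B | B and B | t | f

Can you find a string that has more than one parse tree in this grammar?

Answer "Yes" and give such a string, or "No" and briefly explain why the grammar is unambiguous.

Yes - the string 'f and t and f or f' has two distinct parse trees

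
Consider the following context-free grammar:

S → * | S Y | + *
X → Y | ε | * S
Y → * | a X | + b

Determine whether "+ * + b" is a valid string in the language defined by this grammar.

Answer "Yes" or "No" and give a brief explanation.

Yes - a valid derivation exists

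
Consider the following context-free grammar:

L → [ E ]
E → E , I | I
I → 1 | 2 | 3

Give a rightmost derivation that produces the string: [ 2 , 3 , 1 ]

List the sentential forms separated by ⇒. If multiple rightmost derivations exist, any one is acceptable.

L ⇒ [ E ] ⇒ [ E , I ] ⇒ [ E , 1 ] ⇒ [ E , I , 1 ] ⇒ [ E , 3 , 1 ] ⇒ [ I , 3 , 1 ] ⇒ [ 2 , 3 , 1 ]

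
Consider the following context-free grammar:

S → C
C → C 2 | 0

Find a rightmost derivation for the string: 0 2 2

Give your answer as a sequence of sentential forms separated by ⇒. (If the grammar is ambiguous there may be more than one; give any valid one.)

S ⇒ C ⇒ C 2 ⇒ C 2 2 ⇒ 0 2 2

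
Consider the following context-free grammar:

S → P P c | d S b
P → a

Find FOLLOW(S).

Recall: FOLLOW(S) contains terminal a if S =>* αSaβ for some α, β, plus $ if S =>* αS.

We compute FOLLOW(S) using the standard algorithm.
FOLLOW(S) starts with {$}.
FIRST(P) = {a}
FIRST(S) = {a, d}
FOLLOW(P) = {a, c}
FOLLOW(S) = {$, b}
Therefore, FOLLOW(S) = {$, b}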